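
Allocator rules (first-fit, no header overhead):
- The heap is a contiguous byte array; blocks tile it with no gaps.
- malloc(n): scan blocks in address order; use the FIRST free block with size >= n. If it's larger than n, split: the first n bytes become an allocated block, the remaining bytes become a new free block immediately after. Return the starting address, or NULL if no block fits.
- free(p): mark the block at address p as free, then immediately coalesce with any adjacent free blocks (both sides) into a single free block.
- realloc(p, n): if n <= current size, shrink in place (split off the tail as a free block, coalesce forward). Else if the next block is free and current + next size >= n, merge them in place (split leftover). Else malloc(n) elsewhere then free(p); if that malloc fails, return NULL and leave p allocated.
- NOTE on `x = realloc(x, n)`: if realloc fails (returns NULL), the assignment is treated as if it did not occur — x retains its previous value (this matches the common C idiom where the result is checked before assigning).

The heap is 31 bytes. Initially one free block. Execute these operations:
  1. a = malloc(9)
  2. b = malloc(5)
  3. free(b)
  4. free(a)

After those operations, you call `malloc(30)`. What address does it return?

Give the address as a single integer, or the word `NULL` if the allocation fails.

Op 1: a = malloc(9) -> a = 0; heap: [0-8 ALLOC][9-30 FREE]
Op 2: b = malloc(5) -> b = 9; heap: [0-8 ALLOC][9-13 ALLOC][14-30 FREE]
Op 3: free(b) -> (freed b); heap: [0-8 ALLOC][9-30 FREE]
Op 4: free(a) -> (freed a); heap: [0-30 FREE]
malloc(30): first-fit scan over [0-30 FREE] -> 0

Answer: 0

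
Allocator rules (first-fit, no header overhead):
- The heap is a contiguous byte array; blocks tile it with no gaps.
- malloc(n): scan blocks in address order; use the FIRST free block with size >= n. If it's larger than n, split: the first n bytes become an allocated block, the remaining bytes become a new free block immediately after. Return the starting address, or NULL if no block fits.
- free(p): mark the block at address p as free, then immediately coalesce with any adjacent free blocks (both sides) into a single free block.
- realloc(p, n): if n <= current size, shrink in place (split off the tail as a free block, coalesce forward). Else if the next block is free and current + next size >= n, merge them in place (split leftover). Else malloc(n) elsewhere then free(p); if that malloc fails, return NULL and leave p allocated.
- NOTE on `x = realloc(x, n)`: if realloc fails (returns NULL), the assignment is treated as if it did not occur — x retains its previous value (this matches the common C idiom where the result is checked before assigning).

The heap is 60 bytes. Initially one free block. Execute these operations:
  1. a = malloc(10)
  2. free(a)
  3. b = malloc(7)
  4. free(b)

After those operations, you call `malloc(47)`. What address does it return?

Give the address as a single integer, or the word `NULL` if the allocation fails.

Op 1: a = malloc(10) -> a = 0; heap: [0-9 ALLOC][10-59 FREE]
Op 2: free(a) -> (freed a); heap: [0-59 FREE]
Op 3: b = malloc(7) -> b = 0; heap: [0-6 ALLOC][7-59 FREE]
Op 4: free(b) -> (freed b); heap: [0-59 FREE]
malloc(47): first-fit scan over [0-59 FREE] -> 0

Answer: 0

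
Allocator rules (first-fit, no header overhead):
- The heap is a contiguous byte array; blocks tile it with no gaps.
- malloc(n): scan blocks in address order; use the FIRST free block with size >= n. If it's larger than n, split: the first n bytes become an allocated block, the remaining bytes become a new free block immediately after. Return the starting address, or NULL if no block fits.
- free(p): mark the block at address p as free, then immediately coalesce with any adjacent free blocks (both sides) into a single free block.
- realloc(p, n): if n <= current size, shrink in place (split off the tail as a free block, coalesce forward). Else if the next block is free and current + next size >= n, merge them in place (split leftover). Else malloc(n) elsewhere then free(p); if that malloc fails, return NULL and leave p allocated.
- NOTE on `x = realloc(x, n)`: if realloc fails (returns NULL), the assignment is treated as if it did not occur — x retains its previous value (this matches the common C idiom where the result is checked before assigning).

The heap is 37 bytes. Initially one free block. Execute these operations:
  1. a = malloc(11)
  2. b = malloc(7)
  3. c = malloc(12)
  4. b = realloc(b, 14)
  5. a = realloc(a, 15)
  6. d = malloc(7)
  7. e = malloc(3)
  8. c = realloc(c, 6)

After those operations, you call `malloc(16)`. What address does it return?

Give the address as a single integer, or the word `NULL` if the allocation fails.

Op 1: a = malloc(11) -> a = 0; heap: [0-10 ALLOC][11-36 FREE]
Op 2: b = malloc(7) -> b = 11; heap: [0-10 ALLOC][11-17 ALLOC][18-36 FREE]
Op 3: c = malloc(12) -> c = 18; heap: [0-10 ALLOC][11-17 ALLOC][18-29 ALLOC][30-36 FREE]
Op 4: b = realloc(b, 14) -> NULL (b unchanged); heap: [0-10 ALLOC][11-17 ALLOC][18-29 ALLOC][30-36 FREE]
Op 5: a = realloc(a, 15) -> NULL (a unchanged); heap: [0-10 ALLOC][11-17 ALLOC][18-29 ALLOC][30-36 FREE]
Op 6: d = malloc(7) -> d = 30; heap: [0-10 ALLOC][11-17 ALLOC][18-29 ALLOC][30-36 ALLOC]
Op 7: e = malloc(3) -> e = NULL; heap: [0-10 ALLOC][11-17 ALLOC][18-29 ALLOC][30-36 ALLOC]
Op 8: c = realloc(c, 6) -> c = 18; heap: [0-10 ALLOC][11-17 ALLOC][18-23 ALLOC][24-29 FREE][30-36 ALLOC]
malloc(16): first-fit scan over [0-10 ALLOC][11-17 ALLOC][18-23 ALLOC][24-29 FREE][30-36 ALLOC] -> NULL

Answer: NULL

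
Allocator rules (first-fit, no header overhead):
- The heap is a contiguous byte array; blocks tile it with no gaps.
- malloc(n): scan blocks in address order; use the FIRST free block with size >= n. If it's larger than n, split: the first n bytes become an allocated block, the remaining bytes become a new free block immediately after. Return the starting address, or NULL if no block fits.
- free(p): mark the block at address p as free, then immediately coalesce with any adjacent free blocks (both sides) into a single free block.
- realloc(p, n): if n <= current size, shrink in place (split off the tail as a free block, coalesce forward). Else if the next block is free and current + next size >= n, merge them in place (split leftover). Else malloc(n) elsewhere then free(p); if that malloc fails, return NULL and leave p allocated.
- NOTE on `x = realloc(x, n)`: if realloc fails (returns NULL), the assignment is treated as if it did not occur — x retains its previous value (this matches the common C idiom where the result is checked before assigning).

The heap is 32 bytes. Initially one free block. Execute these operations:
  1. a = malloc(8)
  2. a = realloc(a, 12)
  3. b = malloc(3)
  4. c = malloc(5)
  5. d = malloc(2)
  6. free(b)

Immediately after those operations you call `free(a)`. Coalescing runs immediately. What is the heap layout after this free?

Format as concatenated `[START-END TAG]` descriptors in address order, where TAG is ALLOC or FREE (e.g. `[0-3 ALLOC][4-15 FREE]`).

Op 1: a = malloc(8) -> a = 0; heap: [0-7 ALLOC][8-31 FREE]
Op 2: a = realloc(a, 12) -> a = 0; heap: [0-11 ALLOC][12-31 FREE]
Op 3: b = malloc(3) -> b = 12; heap: [0-11 ALLOC][12-14 ALLOC][15-31 FREE]
Op 4: c = malloc(5) -> c = 15; heap: [0-11 ALLOC][12-14 ALLOC][15-19 ALLOC][20-31 FREE]
Op 5: d = malloc(2) -> d = 20; heap: [0-11 ALLOC][12-14 ALLOC][15-19 ALLOC][20-21 ALLOC][22-31 FREE]
Op 6: free(b) -> (freed b); heap: [0-11 ALLOC][12-14 FREE][15-19 ALLOC][20-21 ALLOC][22-31 FREE]
free(a): a = 0 -> block [0-11 ALLOC]; mark free, coalesce with adjacent free neighbors -> [0-14 FREE][15-19 ALLOC][20-21 ALLOC][22-31 FREE]

Answer: [0-14 FREE][15-19 ALLOC][20-21 ALLOC][22-31 FREE]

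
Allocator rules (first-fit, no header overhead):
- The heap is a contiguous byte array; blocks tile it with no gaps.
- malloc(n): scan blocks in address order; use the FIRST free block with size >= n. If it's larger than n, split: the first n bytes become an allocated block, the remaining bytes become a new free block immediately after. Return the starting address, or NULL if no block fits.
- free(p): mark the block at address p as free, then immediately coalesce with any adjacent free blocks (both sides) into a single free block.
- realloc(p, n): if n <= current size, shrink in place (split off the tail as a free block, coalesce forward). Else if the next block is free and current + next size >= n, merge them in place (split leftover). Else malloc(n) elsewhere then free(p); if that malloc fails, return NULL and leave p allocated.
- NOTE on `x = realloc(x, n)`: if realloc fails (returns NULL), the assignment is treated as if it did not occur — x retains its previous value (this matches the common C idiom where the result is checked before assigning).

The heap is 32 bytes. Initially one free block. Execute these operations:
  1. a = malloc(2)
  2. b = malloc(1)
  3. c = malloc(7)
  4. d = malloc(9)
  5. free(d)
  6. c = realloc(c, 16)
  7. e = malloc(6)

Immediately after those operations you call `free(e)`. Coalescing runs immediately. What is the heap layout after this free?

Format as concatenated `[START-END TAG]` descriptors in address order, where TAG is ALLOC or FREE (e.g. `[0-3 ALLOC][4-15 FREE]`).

Op 1: a = malloc(2) -> a = 0; heap: [0-1 ALLOC][2-31 FREE]
Op 2: b = malloc(1) -> b = 2; heap: [0-1 ALLOC][2-2 ALLOC][3-31 FREE]
Op 3: c = malloc(7) -> c = 3; heap: [0-1 ALLOC][2-2 ALLOC][3-9 ALLOC][10-31 FREE]
Op 4: d = malloc(9) -> d = 10; heap: [0-1 ALLOC][2-2 ALLOC][3-9 ALLOC][10-18 ALLOC][19-31 FREE]
Op 5: free(d) -> (freed d); heap: [0-1 ALLOC][2-2 ALLOC][3-9 ALLOC][10-31 FREE]
Op 6: c = realloc(c, 16) -> c = 3; heap: [0-1 ALLOC][2-2 ALLOC][3-18 ALLOC][19-31 FREE]
Op 7: e = malloc(6) -> e = 19; heap: [0-1 ALLOC][2-2 ALLOC][3-18 ALLOC][19-24 ALLOC][25-31 FREE]
free(e): e = 19 -> block [19-24 ALLOC]; mark free, coalesce with adjacent free neighbors -> [0-1 ALLOC][2-2 ALLOC][3-18 ALLOC][19-31 FREE]

Answer: [0-1 ALLOC][2-2 ALLOC][3-18 ALLOC][19-31 FREE]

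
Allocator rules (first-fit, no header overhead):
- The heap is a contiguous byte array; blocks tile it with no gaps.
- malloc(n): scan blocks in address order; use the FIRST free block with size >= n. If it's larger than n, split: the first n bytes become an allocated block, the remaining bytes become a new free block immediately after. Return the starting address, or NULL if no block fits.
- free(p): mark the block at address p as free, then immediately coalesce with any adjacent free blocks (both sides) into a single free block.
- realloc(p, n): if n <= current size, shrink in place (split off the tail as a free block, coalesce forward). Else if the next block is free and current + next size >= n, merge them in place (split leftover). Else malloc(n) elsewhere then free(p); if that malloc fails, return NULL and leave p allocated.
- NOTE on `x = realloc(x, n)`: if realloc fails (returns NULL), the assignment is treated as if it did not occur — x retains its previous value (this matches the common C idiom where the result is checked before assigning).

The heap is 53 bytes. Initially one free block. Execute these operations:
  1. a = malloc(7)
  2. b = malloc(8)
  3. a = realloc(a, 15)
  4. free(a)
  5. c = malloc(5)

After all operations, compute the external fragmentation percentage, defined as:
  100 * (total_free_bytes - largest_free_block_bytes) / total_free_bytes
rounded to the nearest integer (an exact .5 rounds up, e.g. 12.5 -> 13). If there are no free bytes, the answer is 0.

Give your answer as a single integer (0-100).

Answer: 5

Derivation:
Op 1: a = malloc(7) -> a = 0; heap: [0-6 ALLOC][7-52 FREE]
Op 2: b = malloc(8) -> b = 7; heap: [0-6 ALLOC][7-14 ALLOC][15-52 FREE]
Op 3: a = realloc(a, 15) -> a = 15; heap: [0-6 FREE][7-14 ALLOC][15-29 ALLOC][30-52 FREE]
Op 4: free(a) -> (freed a); heap: [0-6 FREE][7-14 ALLOC][15-52 FREE]
Op 5: c = malloc(5) -> c = 0; heap: [0-4 ALLOC][5-6 FREE][7-14 ALLOC][15-52 FREE]
Free blocks: [2 38] total_free=40 largest=38 -> 100*(40-38)/40 = 200/40 = 5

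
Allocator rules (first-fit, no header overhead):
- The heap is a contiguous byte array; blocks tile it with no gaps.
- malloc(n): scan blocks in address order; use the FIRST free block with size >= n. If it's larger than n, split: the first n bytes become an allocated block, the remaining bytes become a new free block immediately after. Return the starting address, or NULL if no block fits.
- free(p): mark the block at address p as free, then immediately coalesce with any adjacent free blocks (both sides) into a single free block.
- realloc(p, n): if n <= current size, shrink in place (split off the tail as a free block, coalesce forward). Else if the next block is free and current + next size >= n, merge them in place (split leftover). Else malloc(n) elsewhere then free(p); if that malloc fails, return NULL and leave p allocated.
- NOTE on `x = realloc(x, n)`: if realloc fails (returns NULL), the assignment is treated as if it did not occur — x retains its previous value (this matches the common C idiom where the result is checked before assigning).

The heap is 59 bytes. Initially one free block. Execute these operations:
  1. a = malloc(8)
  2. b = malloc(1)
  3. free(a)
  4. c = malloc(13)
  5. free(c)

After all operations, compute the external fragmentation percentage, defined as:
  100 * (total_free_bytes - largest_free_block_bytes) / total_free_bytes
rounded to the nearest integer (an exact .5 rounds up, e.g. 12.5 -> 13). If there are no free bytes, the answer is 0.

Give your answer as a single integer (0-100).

Answer: 14

Derivation:
Op 1: a = malloc(8) -> a = 0; heap: [0-7 ALLOC][8-58 FREE]
Op 2: b = malloc(1) -> b = 8; heap: [0-7 ALLOC][8-8 ALLOC][9-58 FREE]
Op 3: free(a) -> (freed a); heap: [0-7 FREE][8-8 ALLOC][9-58 FREE]
Op 4: c = malloc(13) -> c = 9; heap: [0-7 FREE][8-8 ALLOC][9-21 ALLOC][22-58 FREE]
Op 5: free(c) -> (freed c); heap: [0-7 FREE][8-8 ALLOC][9-58 FREE]
Free blocks: [8 50] total_free=58 largest=50 -> 100*(58-50)/58 = 800/58 ≈ 13.793 -> rounds to 14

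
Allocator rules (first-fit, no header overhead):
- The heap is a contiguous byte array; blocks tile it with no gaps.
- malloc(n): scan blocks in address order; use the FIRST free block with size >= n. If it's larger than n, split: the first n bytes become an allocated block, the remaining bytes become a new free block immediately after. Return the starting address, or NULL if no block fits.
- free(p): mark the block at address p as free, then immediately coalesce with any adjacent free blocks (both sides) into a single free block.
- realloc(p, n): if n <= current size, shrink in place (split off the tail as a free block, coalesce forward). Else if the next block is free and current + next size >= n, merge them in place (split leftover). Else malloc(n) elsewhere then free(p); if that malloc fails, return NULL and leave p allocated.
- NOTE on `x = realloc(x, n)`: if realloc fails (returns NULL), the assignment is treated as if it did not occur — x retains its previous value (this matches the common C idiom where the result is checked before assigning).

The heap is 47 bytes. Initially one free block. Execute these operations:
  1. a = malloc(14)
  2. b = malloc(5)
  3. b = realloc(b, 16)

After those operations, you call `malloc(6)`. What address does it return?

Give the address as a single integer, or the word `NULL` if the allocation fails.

Answer: 30

Derivation:
Op 1: a = malloc(14) -> a = 0; heap: [0-13 ALLOC][14-46 FREE]
Op 2: b = malloc(5) -> b = 14; heap: [0-13 ALLOC][14-18 ALLOC][19-46 FREE]
Op 3: b = realloc(b, 16) -> b = 14; heap: [0-13 ALLOC][14-29 ALLOC][30-46 FREE]
malloc(6): first-fit scan over [0-13 ALLOC][14-29 ALLOC][30-46 FREE] -> 30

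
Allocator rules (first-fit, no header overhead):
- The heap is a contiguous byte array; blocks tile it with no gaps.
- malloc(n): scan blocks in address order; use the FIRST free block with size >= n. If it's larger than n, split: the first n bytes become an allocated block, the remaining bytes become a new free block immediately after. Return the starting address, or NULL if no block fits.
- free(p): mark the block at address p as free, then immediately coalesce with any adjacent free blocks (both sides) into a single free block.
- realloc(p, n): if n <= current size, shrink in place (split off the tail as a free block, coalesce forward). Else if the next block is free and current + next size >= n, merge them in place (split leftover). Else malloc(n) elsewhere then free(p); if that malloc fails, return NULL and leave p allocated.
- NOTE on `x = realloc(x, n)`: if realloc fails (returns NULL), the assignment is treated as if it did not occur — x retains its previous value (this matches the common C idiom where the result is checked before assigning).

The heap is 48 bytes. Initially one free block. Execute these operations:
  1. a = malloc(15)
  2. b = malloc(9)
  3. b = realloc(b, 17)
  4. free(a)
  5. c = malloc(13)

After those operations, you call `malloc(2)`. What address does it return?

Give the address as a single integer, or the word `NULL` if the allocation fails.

Answer: 13

Derivation:
Op 1: a = malloc(15) -> a = 0; heap: [0-14 ALLOC][15-47 FREE]
Op 2: b = malloc(9) -> b = 15; heap: [0-14 ALLOC][15-23 ALLOC][24-47 FREE]
Op 3: b = realloc(b, 17) -> b = 15; heap: [0-14 ALLOC][15-31 ALLOC][32-47 FREE]
Op 4: free(a) -> (freed a); heap: [0-14 FREE][15-31 ALLOC][32-47 FREE]
Op 5: c = malloc(13) -> c = 0; heap: [0-12 ALLOC][13-14 FREE][15-31 ALLOC][32-47 FREE]
malloc(2): first-fit scan over [0-12 ALLOC][13-14 FREE][15-31 ALLOC][32-47 FREE] -> 13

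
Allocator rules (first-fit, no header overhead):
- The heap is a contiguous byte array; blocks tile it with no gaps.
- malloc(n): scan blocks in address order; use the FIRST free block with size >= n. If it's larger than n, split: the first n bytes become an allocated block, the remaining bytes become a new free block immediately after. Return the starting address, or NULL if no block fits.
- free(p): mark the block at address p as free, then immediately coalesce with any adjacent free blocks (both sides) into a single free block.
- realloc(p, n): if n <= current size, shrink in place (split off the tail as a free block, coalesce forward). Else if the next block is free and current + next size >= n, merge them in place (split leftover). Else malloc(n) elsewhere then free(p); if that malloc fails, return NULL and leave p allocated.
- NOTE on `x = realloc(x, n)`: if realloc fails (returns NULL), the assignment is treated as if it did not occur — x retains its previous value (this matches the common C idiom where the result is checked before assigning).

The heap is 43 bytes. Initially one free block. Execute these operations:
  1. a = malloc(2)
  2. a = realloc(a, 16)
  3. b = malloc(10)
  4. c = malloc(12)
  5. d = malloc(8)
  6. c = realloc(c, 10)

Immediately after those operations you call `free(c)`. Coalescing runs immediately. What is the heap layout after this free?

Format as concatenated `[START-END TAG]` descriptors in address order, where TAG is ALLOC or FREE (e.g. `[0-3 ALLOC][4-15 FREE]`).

Answer: [0-15 ALLOC][16-25 ALLOC][26-42 FREE]

Derivation:
Op 1: a = malloc(2) -> a = 0; heap: [0-1 ALLOC][2-42 FREE]
Op 2: a = realloc(a, 16) -> a = 0; heap: [0-15 ALLOC][16-42 FREE]
Op 3: b = malloc(10) -> b = 16; heap: [0-15 ALLOC][16-25 ALLOC][26-42 FREE]
Op 4: c = malloc(12) -> c = 26; heap: [0-15 ALLOC][16-25 ALLOC][26-37 ALLOC][38-42 FREE]
Op 5: d = malloc(8) -> d = NULL; heap: [0-15 ALLOC][16-25 ALLOC][26-37 ALLOC][38-42 FREE]
Op 6: c = realloc(c, 10) -> c = 26; heap: [0-15 ALLOC][16-25 ALLOC][26-35 ALLOC][36-42 FREE]
free(c): c = 26 -> block [26-35 ALLOC]; mark free, coalesce with adjacent free neighbors -> [0-15 ALLOC][16-25 ALLOC][26-42 FREE]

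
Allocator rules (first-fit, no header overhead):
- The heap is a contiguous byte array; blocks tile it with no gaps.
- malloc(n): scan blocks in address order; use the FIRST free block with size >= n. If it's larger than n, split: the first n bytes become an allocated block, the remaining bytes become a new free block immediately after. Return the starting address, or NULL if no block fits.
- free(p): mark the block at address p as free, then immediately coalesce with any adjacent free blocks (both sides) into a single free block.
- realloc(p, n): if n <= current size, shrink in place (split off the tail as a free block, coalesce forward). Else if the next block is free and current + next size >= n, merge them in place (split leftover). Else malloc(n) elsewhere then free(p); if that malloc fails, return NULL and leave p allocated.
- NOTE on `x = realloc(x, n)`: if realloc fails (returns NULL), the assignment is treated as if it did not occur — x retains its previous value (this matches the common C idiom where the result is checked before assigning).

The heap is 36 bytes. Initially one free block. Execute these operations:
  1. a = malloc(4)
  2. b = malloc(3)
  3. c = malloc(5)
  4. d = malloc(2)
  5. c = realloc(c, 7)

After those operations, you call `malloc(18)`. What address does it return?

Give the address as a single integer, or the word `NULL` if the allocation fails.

Answer: NULL

Derivation:
Op 1: a = malloc(4) -> a = 0; heap: [0-3 ALLOC][4-35 FREE]
Op 2: b = malloc(3) -> b = 4; heap: [0-3 ALLOC][4-6 ALLOC][7-35 FREE]
Op 3: c = malloc(5) -> c = 7; heap: [0-3 ALLOC][4-6 ALLOC][7-11 ALLOC][12-35 FREE]
Op 4: d = malloc(2) -> d = 12; heap: [0-3 ALLOC][4-6 ALLOC][7-11 ALLOC][12-13 ALLOC][14-35 FREE]
Op 5: c = realloc(c, 7) -> c = 14; heap: [0-3 ALLOC][4-6 ALLOC][7-11 FREE][12-13 ALLOC][14-20 ALLOC][21-35 FREE]
malloc(18): first-fit scan over [0-3 ALLOC][4-6 ALLOC][7-11 FREE][12-13 ALLOC][14-20 ALLOC][21-35 FREE] -> NULL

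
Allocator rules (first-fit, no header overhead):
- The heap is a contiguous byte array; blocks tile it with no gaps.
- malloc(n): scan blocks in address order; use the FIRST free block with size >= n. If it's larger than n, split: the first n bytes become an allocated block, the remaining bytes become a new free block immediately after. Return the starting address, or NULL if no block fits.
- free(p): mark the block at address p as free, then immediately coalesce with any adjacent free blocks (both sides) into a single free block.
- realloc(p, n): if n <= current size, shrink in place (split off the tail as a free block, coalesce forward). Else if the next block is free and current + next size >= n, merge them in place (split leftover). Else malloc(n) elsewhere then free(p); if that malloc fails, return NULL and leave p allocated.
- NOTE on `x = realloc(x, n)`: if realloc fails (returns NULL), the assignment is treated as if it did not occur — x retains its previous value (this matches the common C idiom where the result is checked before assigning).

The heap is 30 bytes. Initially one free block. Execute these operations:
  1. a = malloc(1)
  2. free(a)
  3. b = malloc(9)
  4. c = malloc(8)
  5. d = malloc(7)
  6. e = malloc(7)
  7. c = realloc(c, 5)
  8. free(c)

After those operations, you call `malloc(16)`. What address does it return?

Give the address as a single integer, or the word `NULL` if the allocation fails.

Op 1: a = malloc(1) -> a = 0; heap: [0-0 ALLOC][1-29 FREE]
Op 2: free(a) -> (freed a); heap: [0-29 FREE]
Op 3: b = malloc(9) -> b = 0; heap: [0-8 ALLOC][9-29 FREE]
Op 4: c = malloc(8) -> c = 9; heap: [0-8 ALLOC][9-16 ALLOC][17-29 FREE]
Op 5: d = malloc(7) -> d = 17; heap: [0-8 ALLOC][9-16 ALLOC][17-23 ALLOC][24-29 FREE]
Op 6: e = malloc(7) -> e = NULL; heap: [0-8 ALLOC][9-16 ALLOC][17-23 ALLOC][24-29 FREE]
Op 7: c = realloc(c, 5) -> c = 9; heap: [0-8 ALLOC][9-13 ALLOC][14-16 FREE][17-23 ALLOC][24-29 FREE]
Op 8: free(c) -> (freed c); heap: [0-8 ALLOC][9-16 FREE][17-23 ALLOC][24-29 FREE]
malloc(16): first-fit scan over [0-8 ALLOC][9-16 FREE][17-23 ALLOC][24-29 FREE] -> NULL

Answer: NULL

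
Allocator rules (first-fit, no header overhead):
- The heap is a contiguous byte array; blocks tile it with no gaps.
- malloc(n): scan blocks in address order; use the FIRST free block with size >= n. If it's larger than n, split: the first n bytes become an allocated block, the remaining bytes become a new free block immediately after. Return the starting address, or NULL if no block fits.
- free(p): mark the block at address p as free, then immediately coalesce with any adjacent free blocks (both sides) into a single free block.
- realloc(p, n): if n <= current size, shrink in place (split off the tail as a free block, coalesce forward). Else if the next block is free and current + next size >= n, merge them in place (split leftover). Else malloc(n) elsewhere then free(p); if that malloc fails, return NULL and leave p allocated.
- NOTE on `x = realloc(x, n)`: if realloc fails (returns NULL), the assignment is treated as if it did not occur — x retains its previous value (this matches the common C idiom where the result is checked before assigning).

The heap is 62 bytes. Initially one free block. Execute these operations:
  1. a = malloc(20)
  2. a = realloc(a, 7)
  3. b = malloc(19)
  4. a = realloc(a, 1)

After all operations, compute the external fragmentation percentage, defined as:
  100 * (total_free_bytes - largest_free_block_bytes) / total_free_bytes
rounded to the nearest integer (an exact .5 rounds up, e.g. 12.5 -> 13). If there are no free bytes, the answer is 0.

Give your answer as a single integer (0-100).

Answer: 14

Derivation:
Op 1: a = malloc(20) -> a = 0; heap: [0-19 ALLOC][20-61 FREE]
Op 2: a = realloc(a, 7) -> a = 0; heap: [0-6 ALLOC][7-61 FREE]
Op 3: b = malloc(19) -> b = 7; heap: [0-6 ALLOC][7-25 ALLOC][26-61 FREE]
Op 4: a = realloc(a, 1) -> a = 0; heap: [0-0 ALLOC][1-6 FREE][7-25 ALLOC][26-61 FREE]
Free blocks: [6 36] total_free=42 largest=36 -> 100*(42-36)/42 = 600/42 ≈ 14.286 -> rounds to 14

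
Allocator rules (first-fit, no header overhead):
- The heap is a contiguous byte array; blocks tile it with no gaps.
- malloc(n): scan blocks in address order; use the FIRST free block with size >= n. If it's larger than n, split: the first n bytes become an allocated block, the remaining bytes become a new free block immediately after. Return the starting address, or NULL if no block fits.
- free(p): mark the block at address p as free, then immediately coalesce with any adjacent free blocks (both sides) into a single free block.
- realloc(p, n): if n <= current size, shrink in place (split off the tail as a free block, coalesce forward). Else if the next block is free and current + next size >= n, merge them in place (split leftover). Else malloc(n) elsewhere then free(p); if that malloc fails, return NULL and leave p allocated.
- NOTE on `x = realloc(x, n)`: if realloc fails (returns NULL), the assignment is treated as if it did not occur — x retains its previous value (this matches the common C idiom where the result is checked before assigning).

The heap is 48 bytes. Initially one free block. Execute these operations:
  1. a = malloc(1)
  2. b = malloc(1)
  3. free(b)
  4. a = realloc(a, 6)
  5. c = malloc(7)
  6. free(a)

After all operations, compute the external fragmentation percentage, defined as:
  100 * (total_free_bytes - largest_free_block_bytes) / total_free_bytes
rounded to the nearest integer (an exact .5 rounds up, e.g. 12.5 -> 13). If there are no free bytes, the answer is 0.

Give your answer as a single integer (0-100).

Op 1: a = malloc(1) -> a = 0; heap: [0-0 ALLOC][1-47 FREE]
Op 2: b = malloc(1) -> b = 1; heap: [0-0 ALLOC][1-1 ALLOC][2-47 FREE]
Op 3: free(b) -> (freed b); heap: [0-0 ALLOC][1-47 FREE]
Op 4: a = realloc(a, 6) -> a = 0; heap: [0-5 ALLOC][6-47 FREE]
Op 5: c = malloc(7) -> c = 6; heap: [0-5 ALLOC][6-12 ALLOC][13-47 FREE]
Op 6: free(a) -> (freed a); heap: [0-5 FREE][6-12 ALLOC][13-47 FREE]
Free blocks: [6 35] total_free=41 largest=35 -> 100*(41-35)/41 = 600/41 ≈ 14.634 -> rounds to 15

Answer: 15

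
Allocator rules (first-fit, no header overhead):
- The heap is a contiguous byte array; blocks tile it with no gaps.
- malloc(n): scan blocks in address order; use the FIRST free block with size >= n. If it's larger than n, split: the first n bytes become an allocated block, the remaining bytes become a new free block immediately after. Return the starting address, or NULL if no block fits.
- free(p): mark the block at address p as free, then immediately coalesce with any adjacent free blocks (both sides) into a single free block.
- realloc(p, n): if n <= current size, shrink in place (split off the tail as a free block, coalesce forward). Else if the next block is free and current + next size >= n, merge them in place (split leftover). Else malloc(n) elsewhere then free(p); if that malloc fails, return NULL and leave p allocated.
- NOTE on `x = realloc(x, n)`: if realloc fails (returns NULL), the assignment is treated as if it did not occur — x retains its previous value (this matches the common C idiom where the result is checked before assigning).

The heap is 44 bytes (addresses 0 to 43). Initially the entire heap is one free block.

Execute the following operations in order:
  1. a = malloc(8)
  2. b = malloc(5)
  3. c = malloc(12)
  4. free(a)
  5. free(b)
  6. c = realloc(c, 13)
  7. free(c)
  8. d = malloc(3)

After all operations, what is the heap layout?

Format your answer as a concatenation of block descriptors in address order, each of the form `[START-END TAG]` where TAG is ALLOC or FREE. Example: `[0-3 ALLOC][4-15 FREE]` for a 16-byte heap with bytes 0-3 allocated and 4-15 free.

Op 1: a = malloc(8) -> a = 0; heap: [0-7 ALLOC][8-43 FREE]
Op 2: b = malloc(5) -> b = 8; heap: [0-7 ALLOC][8-12 ALLOC][13-43 FREE]
Op 3: c = malloc(12) -> c = 13; heap: [0-7 ALLOC][8-12 ALLOC][13-24 ALLOC][25-43 FREE]
Op 4: free(a) -> (freed a); heap: [0-7 FREE][8-12 ALLOC][13-24 ALLOC][25-43 FREE]
Op 5: free(b) -> (freed b); heap: [0-12 FREE][13-24 ALLOC][25-43 FREE]
Op 6: c = realloc(c, 13) -> c = 13; heap: [0-12 FREE][13-25 ALLOC][26-43 FREE]
Op 7: free(c) -> (freed c); heap: [0-43 FREE]
Op 8: d = malloc(3) -> d = 0; heap: [0-2 ALLOC][3-43 FREE]

Answer: [0-2 ALLOC][3-43 FREE]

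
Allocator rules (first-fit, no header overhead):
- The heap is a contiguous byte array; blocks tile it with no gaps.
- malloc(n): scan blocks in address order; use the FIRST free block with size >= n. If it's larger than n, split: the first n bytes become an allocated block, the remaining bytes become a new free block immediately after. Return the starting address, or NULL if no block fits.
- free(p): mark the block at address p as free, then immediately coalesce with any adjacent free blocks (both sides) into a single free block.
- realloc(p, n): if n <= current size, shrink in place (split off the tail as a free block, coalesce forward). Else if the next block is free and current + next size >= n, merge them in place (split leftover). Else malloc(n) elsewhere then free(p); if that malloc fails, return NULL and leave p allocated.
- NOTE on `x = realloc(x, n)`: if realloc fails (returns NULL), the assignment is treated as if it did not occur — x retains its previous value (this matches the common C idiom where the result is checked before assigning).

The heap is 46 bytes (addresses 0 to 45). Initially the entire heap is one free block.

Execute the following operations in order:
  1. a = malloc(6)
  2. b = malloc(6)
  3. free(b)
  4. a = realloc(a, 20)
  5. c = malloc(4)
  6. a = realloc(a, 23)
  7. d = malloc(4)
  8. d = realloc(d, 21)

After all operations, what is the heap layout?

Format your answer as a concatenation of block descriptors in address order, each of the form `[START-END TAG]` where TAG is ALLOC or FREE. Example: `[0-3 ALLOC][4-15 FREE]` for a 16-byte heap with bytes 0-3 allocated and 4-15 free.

Answer: [0-19 ALLOC][20-23 ALLOC][24-44 ALLOC][45-45 FREE]

Derivation:
Op 1: a = malloc(6) -> a = 0; heap: [0-5 ALLOC][6-45 FREE]
Op 2: b = malloc(6) -> b = 6; heap: [0-5 ALLOC][6-11 ALLOC][12-45 FREE]
Op 3: free(b) -> (freed b); heap: [0-5 ALLOC][6-45 FREE]
Op 4: a = realloc(a, 20) -> a = 0; heap: [0-19 ALLOC][20-45 FREE]
Op 5: c = malloc(4) -> c = 20; heap: [0-19 ALLOC][20-23 ALLOC][24-45 FREE]
Op 6: a = realloc(a, 23) -> NULL (a unchanged); heap: [0-19 ALLOC][20-23 ALLOC][24-45 FREE]
Op 7: d = malloc(4) -> d = 24; heap: [0-19 ALLOC][20-23 ALLOC][24-27 ALLOC][28-45 FREE]
Op 8: d = realloc(d, 21) -> d = 24; heap: [0-19 ALLOC][20-23 ALLOC][24-44 ALLOC][45-45 FREE]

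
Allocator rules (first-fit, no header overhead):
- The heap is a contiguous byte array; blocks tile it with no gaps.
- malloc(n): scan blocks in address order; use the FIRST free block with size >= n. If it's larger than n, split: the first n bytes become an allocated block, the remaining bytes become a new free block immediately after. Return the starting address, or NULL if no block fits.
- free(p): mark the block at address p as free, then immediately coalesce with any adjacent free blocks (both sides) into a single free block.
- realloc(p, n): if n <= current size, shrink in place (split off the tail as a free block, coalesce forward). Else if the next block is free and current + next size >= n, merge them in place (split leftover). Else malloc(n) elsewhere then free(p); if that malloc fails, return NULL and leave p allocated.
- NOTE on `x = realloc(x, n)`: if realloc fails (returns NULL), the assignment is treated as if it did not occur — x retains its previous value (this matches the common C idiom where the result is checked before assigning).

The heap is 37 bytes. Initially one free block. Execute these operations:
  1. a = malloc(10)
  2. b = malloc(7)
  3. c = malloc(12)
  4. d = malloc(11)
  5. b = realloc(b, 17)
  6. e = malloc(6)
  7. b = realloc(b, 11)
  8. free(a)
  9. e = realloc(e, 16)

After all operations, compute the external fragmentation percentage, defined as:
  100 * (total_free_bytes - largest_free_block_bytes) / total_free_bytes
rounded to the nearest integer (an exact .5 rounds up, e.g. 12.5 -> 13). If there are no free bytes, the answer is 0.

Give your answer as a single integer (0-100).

Op 1: a = malloc(10) -> a = 0; heap: [0-9 ALLOC][10-36 FREE]
Op 2: b = malloc(7) -> b = 10; heap: [0-9 ALLOC][10-16 ALLOC][17-36 FREE]
Op 3: c = malloc(12) -> c = 17; heap: [0-9 ALLOC][10-16 ALLOC][17-28 ALLOC][29-36 FREE]
Op 4: d = malloc(11) -> d = NULL; heap: [0-9 ALLOC][10-16 ALLOC][17-28 ALLOC][29-36 FREE]
Op 5: b = realloc(b, 17) -> NULL (b unchanged); heap: [0-9 ALLOC][10-16 ALLOC][17-28 ALLOC][29-36 FREE]
Op 6: e = malloc(6) -> e = 29; heap: [0-9 ALLOC][10-16 ALLOC][17-28 ALLOC][29-34 ALLOC][35-36 FREE]
Op 7: b = realloc(b, 11) -> NULL (b unchanged); heap: [0-9 ALLOC][10-16 ALLOC][17-28 ALLOC][29-34 ALLOC][35-36 FREE]
Op 8: free(a) -> (freed a); heap: [0-9 FREE][10-16 ALLOC][17-28 ALLOC][29-34 ALLOC][35-36 FREE]
Op 9: e = realloc(e, 16) -> NULL (e unchanged); heap: [0-9 FREE][10-16 ALLOC][17-28 ALLOC][29-34 ALLOC][35-36 FREE]
Free blocks: [10 2] total_free=12 largest=10 -> 100*(12-10)/12 = 200/12 ≈ 16.667 -> rounds to 17

Answer: 17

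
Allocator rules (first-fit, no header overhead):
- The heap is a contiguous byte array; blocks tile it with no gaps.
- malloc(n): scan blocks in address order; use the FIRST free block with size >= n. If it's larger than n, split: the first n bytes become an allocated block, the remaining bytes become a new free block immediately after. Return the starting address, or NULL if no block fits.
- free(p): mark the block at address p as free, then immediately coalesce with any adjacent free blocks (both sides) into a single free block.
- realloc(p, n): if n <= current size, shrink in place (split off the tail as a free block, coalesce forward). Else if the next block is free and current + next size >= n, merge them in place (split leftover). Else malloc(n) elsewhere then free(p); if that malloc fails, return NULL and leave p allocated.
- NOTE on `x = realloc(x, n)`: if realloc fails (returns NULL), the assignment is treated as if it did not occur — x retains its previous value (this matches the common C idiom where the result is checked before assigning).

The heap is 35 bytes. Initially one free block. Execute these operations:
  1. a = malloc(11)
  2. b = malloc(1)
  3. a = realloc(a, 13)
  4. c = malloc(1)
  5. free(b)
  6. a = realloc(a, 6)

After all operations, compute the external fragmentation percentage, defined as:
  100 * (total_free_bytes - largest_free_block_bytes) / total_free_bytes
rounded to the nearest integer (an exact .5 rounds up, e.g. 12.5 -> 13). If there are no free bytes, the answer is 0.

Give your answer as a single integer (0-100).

Op 1: a = malloc(11) -> a = 0; heap: [0-10 ALLOC][11-34 FREE]
Op 2: b = malloc(1) -> b = 11; heap: [0-10 ALLOC][11-11 ALLOC][12-34 FREE]
Op 3: a = realloc(a, 13) -> a = 12; heap: [0-10 FREE][11-11 ALLOC][12-24 ALLOC][25-34 FREE]
Op 4: c = malloc(1) -> c = 0; heap: [0-0 ALLOC][1-10 FREE][11-11 ALLOC][12-24 ALLOC][25-34 FREE]
Op 5: free(b) -> (freed b); heap: [0-0 ALLOC][1-11 FREE][12-24 ALLOC][25-34 FREE]
Op 6: a = realloc(a, 6) -> a = 12; heap: [0-0 ALLOC][1-11 FREE][12-17 ALLOC][18-34 FREE]
Free blocks: [11 17] total_free=28 largest=17 -> 100*(28-17)/28 = 1100/28 ≈ 39.286 -> rounds to 39

Answer: 39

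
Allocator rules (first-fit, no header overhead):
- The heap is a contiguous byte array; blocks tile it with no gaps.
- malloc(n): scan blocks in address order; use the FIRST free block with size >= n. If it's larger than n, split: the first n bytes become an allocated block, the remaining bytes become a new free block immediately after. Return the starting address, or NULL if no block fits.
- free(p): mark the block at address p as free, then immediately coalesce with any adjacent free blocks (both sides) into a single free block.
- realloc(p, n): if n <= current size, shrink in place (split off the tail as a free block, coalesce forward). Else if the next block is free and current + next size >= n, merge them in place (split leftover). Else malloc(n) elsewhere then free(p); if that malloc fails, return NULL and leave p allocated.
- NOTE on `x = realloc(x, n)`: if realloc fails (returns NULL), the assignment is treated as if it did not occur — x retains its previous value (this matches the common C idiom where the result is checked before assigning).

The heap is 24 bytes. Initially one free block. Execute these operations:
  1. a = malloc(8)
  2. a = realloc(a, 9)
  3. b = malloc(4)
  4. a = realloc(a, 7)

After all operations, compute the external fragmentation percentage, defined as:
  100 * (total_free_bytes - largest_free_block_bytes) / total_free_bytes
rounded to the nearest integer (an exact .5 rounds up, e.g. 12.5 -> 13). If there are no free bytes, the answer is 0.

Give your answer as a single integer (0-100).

Answer: 15

Derivation:
Op 1: a = malloc(8) -> a = 0; heap: [0-7 ALLOC][8-23 FREE]
Op 2: a = realloc(a, 9) -> a = 0; heap: [0-8 ALLOC][9-23 FREE]
Op 3: b = malloc(4) -> b = 9; heap: [0-8 ALLOC][9-12 ALLOC][13-23 FREE]
Op 4: a = realloc(a, 7) -> a = 0; heap: [0-6 ALLOC][7-8 FREE][9-12 ALLOC][13-23 FREE]
Free blocks: [2 11] total_free=13 largest=11 -> 100*(13-11)/13 = 200/13 ≈ 15.385 -> rounds to 15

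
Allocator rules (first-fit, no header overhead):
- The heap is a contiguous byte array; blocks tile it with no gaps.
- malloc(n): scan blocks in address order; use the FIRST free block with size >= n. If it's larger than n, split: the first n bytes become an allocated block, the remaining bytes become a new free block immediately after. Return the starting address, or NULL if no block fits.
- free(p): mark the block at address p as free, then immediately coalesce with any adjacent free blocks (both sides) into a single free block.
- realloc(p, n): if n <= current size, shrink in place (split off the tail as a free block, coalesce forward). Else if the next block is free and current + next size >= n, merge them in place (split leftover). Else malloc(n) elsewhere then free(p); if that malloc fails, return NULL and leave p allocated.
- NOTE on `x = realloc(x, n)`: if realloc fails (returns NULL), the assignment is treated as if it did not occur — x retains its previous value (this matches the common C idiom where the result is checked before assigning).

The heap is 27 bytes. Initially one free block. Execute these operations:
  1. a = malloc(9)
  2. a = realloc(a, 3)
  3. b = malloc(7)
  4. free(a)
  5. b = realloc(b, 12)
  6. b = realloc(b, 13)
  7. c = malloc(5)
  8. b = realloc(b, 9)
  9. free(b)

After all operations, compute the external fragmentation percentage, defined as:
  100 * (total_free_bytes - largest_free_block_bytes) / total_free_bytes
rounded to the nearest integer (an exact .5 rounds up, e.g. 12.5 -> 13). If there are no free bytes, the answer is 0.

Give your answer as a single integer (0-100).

Op 1: a = malloc(9) -> a = 0; heap: [0-8 ALLOC][9-26 FREE]
Op 2: a = realloc(a, 3) -> a = 0; heap: [0-2 ALLOC][3-26 FREE]
Op 3: b = malloc(7) -> b = 3; heap: [0-2 ALLOC][3-9 ALLOC][10-26 FREE]
Op 4: free(a) -> (freed a); heap: [0-2 FREE][3-9 ALLOC][10-26 FREE]
Op 5: b = realloc(b, 12) -> b = 3; heap: [0-2 FREE][3-14 ALLOC][15-26 FREE]
Op 6: b = realloc(b, 13) -> b = 3; heap: [0-2 FREE][3-15 ALLOC][16-26 FREE]
Op 7: c = malloc(5) -> c = 16; heap: [0-2 FREE][3-15 ALLOC][16-20 ALLOC][21-26 FREE]
Op 8: b = realloc(b, 9) -> b = 3; heap: [0-2 FREE][3-11 ALLOC][12-15 FREE][16-20 ALLOC][21-26 FREE]
Op 9: free(b) -> (freed b); heap: [0-15 FREE][16-20 ALLOC][21-26 FREE]
Free blocks: [16 6] total_free=22 largest=16 -> 100*(22-16)/22 = 600/22 ≈ 27.273 -> rounds to 27

Answer: 27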